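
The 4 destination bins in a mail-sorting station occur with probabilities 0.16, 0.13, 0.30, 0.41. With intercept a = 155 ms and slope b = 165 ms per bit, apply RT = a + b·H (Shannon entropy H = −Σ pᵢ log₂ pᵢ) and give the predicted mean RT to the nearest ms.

461 ms

H = 0.16·log₂(1/0.16) + 0.13·log₂(1/0.13) + 0.30·log₂(1/0.30) + 0.41·log₂(1/0.41) = 1.8541 bits.
RT = 155 + 165 × 1.8541 = 460.93 ms.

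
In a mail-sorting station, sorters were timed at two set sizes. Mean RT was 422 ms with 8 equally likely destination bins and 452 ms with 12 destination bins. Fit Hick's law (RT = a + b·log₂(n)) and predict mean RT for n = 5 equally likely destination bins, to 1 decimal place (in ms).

387.2 ms

RT is linear in log₂ n, so two points fix the line:
  b = (452 − 422) / (log₂ 12 − log₂ 8) = 30 / (3.5850 − 3) = 51.285 ms/bit
  a = 422 − 51.285 × 3 = 268.144 ms
Then RT(5) = 268.144 + 51.285 × log₂ 5 = 268.144 + 51.285 × 2.3219 ≈ 387.225 ms.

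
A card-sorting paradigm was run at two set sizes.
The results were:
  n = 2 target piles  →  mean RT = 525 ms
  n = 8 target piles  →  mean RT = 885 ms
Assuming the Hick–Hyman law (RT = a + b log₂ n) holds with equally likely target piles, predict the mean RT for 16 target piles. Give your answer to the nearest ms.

With log₂ n on the abscissa the relation is linear; from the two conditions:
  b = (885 − 525) / (log₂ 8 − log₂ 2) = 360 / (3 − 1) = 180 ms/bit
  a = 525 − 180 × 1 = 345 ms
Then RT(16) = 345 + 180 × log₂ 16 = 345 + 180 × 4 ≈ 1065.000 ms.

1065 ms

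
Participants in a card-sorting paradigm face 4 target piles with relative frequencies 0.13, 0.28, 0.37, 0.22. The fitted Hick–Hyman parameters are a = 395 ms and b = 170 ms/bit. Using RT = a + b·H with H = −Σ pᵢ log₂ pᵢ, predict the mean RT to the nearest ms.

Entropy contributions −pᵢ log₂ pᵢ: 0.3826, 0.5142, 0.5307, 0.4806; sum H = 1.9082 bits.
RT = a + bH = 395 + 170·1.9082 = 719.39 ms.

719 ms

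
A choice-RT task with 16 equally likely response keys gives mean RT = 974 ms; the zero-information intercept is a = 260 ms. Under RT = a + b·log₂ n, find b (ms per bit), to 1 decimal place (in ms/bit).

178.5 ms/bit

log₂(16) = 4 bits.
b = (RT − a)/log₂ n = (974 − 260) / 4 = 178.500 ms/bit.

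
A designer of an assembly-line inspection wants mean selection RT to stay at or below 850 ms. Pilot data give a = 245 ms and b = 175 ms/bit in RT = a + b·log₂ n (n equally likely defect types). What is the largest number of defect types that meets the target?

10

Set 245 + 175·log₂ n ≤ 850 → log₂ n ≤ (850 − 245)/175 = 3.4571.
So n ≤ 2^3.4571 = 10.983; the largest integer n is 10.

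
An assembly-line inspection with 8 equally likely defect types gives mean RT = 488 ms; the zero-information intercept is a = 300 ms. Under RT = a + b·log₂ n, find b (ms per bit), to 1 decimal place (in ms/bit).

62.7 ms/bit

log₂(8) = 3 bits.
b = (RT − a)/log₂ n = (488 − 300) / 3 = 62.667 ms/bit.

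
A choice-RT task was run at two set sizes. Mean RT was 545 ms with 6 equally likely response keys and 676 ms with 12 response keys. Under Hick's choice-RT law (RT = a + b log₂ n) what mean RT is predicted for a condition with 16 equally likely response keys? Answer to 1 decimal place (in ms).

With log₂ n on the abscissa the relation is linear; from the two conditions:
  b = (676 − 545) / (log₂ 12 − log₂ 6) = 131 / (3.5850 − 2.5850) = 131.000 ms/bit
  a = 545 − 131.000 × 2.5850 = 206.370 ms
Then RT(16) = 206.370 + 131.000 × log₂ 16 = 206.370 + 131.000 × 4 ≈ 730.370 ms.

730.4 ms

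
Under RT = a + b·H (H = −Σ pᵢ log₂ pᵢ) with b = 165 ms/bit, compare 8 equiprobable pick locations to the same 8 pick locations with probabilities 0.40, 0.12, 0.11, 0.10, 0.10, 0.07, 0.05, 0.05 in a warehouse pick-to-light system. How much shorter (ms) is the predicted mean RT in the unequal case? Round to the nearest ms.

64 ms

The RT saving is b·ΔH. Equiprobable H₀ = log₂(8) = 3.0000 bits; with the given probabilities H = 2.6113 bits.
b·(H₀ − H) = 165 × (3.0000 − 2.6113) = 64.14 ms.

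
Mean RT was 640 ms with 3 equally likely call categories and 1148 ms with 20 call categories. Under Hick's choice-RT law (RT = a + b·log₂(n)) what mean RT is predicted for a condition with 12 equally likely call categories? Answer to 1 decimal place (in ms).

1011.2 ms

Fit slope and intercept:
  b = (1148 − 640) / (log₂ 20 − log₂ 3) = 508 / (4.3219 − 1.5850) = 185.607 ms/bit
  a = 640 − 185.607 × 1.5850 = 345.820 ms
Then RT(12) = 345.820 + 185.607 × log₂ 12 = 345.820 + 185.607 × 3.5850 ≈ 1011.214 ms.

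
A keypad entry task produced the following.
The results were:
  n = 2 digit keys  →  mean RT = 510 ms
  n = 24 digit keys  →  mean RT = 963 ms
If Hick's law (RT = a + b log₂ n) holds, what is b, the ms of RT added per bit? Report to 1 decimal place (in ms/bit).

The slope on a log₂ axis is (963 − 510) / (4.5850 − 1) = 126.361 ms/bit.

126.4 ms/bit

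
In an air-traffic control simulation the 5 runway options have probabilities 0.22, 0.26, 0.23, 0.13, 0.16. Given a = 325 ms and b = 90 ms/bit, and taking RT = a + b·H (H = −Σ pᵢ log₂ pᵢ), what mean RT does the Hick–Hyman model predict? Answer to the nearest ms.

Entropy contributions −pᵢ log₂ pᵢ: 0.4806, 0.5053, 0.4877, 0.3826, 0.4230; sum H = 2.2792 bits.
RT = a + bH = 325 + 90·2.2792 = 530.13 ms.

530 ms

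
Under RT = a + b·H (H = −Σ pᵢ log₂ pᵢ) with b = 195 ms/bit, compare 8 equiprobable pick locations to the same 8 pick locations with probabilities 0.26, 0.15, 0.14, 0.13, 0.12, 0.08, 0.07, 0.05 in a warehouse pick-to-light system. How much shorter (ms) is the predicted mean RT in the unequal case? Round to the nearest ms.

31 ms

Equiprobable entropy H₀ = log₂ 8 = 3.0000 bits.
Skewed entropy H = −Σ pᵢ log₂ pᵢ = 2.8388 bits.
ΔRT = b·(H₀ − H) = 195 × 0.1612 = 31.43 ms.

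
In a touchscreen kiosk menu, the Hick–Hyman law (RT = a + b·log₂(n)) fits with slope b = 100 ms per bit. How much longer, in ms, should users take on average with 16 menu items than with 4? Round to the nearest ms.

200 ms

Only the slope matters, since a is common to both: ΔRT = b·log₂(n₂/n₁).
log₂(16) − log₂(4) = log₂(16/4) = log₂(4) = 2.
ΔRT = 100 × 2.0000 = 200.000 ms.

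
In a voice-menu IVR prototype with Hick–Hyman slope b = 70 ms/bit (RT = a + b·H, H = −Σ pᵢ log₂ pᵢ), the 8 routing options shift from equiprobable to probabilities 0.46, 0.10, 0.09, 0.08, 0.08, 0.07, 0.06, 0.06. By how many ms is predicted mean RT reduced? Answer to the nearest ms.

Equiprobable entropy H₀ = log₂ 8 = 3.0000 bits.
Skewed entropy H = −Σ pᵢ log₂ pᵢ = 2.4988 bits.
ΔRT = b·(H₀ − H) = 70 × 0.5012 = 35.08 ms.

35 ms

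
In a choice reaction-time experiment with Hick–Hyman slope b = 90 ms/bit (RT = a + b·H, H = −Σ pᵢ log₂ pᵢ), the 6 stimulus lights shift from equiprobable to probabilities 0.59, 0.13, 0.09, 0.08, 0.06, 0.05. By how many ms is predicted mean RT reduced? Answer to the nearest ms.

62 ms

Equiprobable entropy H₀ = log₂ 6 = 2.5850 bits.
Skewed entropy H = −Σ pᵢ log₂ pᵢ = 1.8956 bits.
ΔRT = b·(H₀ − H) = 90 × 0.6894 = 62.05 ms.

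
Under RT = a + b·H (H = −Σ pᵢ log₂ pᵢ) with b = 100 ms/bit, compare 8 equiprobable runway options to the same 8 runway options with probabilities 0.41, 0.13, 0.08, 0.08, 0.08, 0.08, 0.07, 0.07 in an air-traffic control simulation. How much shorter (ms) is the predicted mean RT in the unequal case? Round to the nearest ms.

Equiprobable entropy H₀ = log₂ 8 = 3.0000 bits.
Skewed entropy H = −Σ pᵢ log₂ pᵢ = 2.6132 bits.
ΔRT = b·(H₀ − H) = 100 × 0.3868 = 38.68 ms.

39 ms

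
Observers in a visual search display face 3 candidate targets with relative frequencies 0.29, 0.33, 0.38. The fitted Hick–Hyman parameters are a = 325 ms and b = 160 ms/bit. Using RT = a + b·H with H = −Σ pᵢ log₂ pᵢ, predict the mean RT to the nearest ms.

577 ms

H = 0.29·log₂(1/0.29) + 0.33·log₂(1/0.33) + 0.38·log₂(1/0.38) = 1.5762 bits.
RT = 325 + 160 × 1.5762 = 577.19 ms.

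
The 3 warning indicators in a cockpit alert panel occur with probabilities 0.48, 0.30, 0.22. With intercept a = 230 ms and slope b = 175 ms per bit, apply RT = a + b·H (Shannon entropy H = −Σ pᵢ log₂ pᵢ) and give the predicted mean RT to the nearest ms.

494 ms

Entropy contributions −pᵢ log₂ pᵢ: 0.5083, 0.5211, 0.4806; sum H = 1.5099 bits.
RT = a + bH = 230 + 175·1.5099 = 494.24 ms.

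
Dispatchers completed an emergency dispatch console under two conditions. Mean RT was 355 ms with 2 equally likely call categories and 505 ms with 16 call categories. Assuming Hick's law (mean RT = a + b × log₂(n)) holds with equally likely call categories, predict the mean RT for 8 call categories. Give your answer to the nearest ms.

Fit slope and intercept:
  b = (505 − 355) / (log₂ 16 − log₂ 2) = 150 / (4 − 1) = 50 ms/bit
  a = 355 − 50 × 1 = 305 ms
Then RT(8) = 305 + 50 × log₂ 8 = 305 + 50 × 3 ≈ 455.000 ms.

455 ms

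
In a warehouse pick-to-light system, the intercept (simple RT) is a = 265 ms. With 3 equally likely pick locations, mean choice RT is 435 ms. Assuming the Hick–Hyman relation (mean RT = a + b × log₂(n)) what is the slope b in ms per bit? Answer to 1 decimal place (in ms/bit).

107.3 ms/bit

3 alternatives carry log₂ 3 = 1.5850 bits; the choice cost is 435 − 265 = 170 ms, so b = 170/1.5850 = 107.258 ms/bit.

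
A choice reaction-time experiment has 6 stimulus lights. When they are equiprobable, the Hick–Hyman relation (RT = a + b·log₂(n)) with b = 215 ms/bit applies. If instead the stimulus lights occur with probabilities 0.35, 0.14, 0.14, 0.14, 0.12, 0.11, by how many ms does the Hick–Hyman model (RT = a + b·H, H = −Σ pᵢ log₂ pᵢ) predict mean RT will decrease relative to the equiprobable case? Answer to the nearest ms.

31 ms

The RT saving is b·ΔH. Equiprobable H₀ = log₂(6) = 2.5850 bits; with the given probabilities H = 2.4388 bits.
b·(H₀ − H) = 215 × (2.5850 − 2.4388) = 31.43 ms.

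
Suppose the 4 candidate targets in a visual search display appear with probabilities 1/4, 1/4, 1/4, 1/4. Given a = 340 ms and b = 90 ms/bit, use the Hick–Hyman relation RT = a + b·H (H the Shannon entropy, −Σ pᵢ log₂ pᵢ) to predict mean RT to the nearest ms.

520 ms

Each term −pᵢ log₂ pᵢ: 0.25·2 + 0.25·2 + 0.25·2 + 0.25·2; summed, H = 2.000 bits.
Mean RT = a + bH = 340 + 90·2.000 = 520.00 ms.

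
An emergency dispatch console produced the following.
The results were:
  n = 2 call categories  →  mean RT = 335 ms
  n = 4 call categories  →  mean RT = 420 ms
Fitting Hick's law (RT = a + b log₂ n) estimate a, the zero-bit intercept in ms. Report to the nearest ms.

250 ms

The slope on a log₂ axis is (420 − 335) / (2 − 1) = 85 ms/bit.
a = RT₁ − b·log₂ n₁ = 335 − 85 × 1 = 250.000 ms.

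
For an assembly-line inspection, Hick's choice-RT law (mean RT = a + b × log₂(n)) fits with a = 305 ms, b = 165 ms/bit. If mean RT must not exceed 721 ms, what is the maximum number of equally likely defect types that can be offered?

5

Information budget: (721 − 305)/165 = 2.5212 bits, so n ≤ 2^2.5212 = 5.741 → at most 5.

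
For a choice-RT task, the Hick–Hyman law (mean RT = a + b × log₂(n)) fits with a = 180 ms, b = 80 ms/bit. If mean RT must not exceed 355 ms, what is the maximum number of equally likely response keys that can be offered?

4

80·log₂ n ≤ 355 − 180 = 175, giving log₂ n ≤ 2.1875 and n ≤ 4.555. The largest whole number is 4.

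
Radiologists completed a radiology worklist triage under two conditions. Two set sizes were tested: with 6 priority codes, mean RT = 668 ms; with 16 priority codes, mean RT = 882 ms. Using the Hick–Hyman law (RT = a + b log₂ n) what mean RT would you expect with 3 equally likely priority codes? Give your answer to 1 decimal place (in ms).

516.8 ms

Solve the two-equation system in a and b:
  b = (882 − 668) / (log₂ 16 − log₂ 6) = 214 / (4 − 2.5850) = 151.233 ms/bit
  a = 668 − 151.233 × 2.5850 = 277.069 ms
Then RT(3) = 277.069 + 151.233 × log₂ 3 = 277.069 + 151.233 × 1.5850 ≈ 516.767 ms.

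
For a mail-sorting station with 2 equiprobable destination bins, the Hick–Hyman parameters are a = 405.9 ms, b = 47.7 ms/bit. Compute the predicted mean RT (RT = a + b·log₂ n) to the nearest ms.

log₂(2) = 1 bits, so RT = 405.9 + 47.7 × 1 ≈ 453.600 ms.

454 ms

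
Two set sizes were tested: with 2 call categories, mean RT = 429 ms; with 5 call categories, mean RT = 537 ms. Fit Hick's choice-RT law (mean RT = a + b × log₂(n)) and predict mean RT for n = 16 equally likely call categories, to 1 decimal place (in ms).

RT is linear in log₂ n, so two points fix the line:
  b = (537 − 429) / (log₂ 5 − log₂ 2) = 108 / (2.3219 − 1) = 81.699 ms/bit
  a = 429 − 81.699 × 1 = 347.301 ms
Then RT(16) = 347.301 + 81.699 × log₂ 16 = 347.301 + 81.699 × 4 ≈ 674.097 ms.

674.1 ms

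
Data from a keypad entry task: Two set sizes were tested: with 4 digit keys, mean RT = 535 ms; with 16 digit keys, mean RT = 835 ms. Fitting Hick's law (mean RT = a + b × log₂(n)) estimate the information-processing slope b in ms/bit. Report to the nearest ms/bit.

150 ms/bit

Slope: b = (835 − 535) / (log₂ 16 − log₂ 4) = 300/2.0000 = 150 ms/bit.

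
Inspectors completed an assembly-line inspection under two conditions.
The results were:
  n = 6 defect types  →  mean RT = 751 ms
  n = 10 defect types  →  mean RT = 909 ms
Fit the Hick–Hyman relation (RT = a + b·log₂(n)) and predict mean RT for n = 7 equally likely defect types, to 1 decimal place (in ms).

798.7 ms

With log₂ n on the abscissa the relation is linear; from the two conditions:
  b = (909 − 751) / (log₂ 10 − log₂ 6) = 158 / (3.3219 − 2.5850) = 214.393 ms/bit
  a = 751 − 214.393 × 2.5850 = 196.803 ms
Then RT(7) = 196.803 + 214.393 × log₂ 7 = 196.803 + 214.393 × 2.8074 ≈ 798.679 ms.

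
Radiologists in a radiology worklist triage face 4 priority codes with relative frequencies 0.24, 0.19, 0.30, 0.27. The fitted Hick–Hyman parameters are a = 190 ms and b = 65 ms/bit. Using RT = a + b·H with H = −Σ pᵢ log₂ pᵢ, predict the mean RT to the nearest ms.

319 ms

Entropy contributions −pᵢ log₂ pᵢ: 0.4941, 0.4552, 0.5211, 0.5100; sum H = 1.9805 bits.
RT = a + bH = 190 + 65·1.9805 = 318.73 ms.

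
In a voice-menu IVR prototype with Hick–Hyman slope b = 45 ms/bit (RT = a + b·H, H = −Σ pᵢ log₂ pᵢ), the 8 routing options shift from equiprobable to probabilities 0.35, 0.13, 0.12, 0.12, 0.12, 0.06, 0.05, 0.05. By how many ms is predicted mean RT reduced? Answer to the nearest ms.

14 ms

Equiprobable entropy H₀ = log₂ 8 = 3.0000 bits.
Skewed entropy H = −Σ pᵢ log₂ pᵢ = 2.6897 bits.
ΔRT = b·(H₀ − H) = 45 × 0.3103 = 13.96 ms.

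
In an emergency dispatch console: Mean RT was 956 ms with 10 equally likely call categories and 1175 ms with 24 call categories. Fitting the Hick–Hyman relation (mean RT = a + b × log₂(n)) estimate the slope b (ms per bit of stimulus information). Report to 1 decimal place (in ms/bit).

b = (RT₂ − RT₁)/(log₂ n₂ − log₂ n₁) = (1175 − 956)/(4.5850 − 3.3219) = 173.392 ms/bit.

173.4 ms/bit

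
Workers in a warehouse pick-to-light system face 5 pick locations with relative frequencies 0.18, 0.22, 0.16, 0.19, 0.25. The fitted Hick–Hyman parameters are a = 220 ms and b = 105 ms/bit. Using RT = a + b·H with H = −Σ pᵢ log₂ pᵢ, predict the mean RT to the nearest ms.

Entropy contributions −pᵢ log₂ pᵢ: 0.4453, 0.4806, 0.4230, 0.4552, 0.5000; sum H = 2.3041 bits.
RT = a + bH = 220 + 105·2.3041 = 461.93 ms.

462 ms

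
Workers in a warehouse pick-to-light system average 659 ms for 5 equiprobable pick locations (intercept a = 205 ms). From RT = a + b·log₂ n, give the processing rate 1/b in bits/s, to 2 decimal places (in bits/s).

5.11 bits/s

Choice component = 659 − 205 = 454 ms over log₂(5) = 2.3219 bits.
b = 454 / 2.3219 = 195.527 ms/bit, so 1/b = 5.114 bits/s.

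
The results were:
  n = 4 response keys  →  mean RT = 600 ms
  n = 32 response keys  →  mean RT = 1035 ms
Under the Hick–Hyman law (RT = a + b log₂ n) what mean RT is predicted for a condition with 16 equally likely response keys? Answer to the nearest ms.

Fit slope and intercept:
  b = (1035 − 600) / (log₂ 32 − log₂ 4) = 435 / (5 − 2) = 145 ms/bit
  a = 600 − 145 × 2 = 310 ms
Then RT(16) = 310 + 145 × log₂ 16 = 310 + 145 × 4 ≈ 890.000 ms.

890 ms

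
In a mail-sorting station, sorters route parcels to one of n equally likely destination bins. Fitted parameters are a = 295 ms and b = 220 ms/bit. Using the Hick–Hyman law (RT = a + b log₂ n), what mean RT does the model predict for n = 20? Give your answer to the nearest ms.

log₂(20) = 4.3219 bits, so RT = 295 + 220 × 4.3219 ≈ 1245.824 ms.

1246 ms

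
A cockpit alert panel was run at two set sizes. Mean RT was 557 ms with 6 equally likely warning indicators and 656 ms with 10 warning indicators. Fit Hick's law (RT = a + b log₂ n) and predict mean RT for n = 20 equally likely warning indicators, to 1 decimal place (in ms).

With log₂ n on the abscissa the relation is linear; from the two conditions:
  b = (656 − 557) / (log₂ 10 − log₂ 6) = 99 / (3.3219 − 2.5850) = 134.335 ms/bit
  a = 557 − 134.335 × 2.5850 = 209.750 ms
Then RT(20) = 209.750 + 134.335 × log₂ 20 = 209.750 + 134.335 × 4.3219 ≈ 790.335 ms.

790.3 ms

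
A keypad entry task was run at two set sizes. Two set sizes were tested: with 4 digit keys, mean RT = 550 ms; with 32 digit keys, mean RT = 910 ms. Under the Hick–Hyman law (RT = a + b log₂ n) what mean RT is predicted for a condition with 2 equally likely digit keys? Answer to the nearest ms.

Solve the two-equation system in a and b:
  b = (910 − 550) / (log₂ 32 − log₂ 4) = 360 / (5 − 2) = 120 ms/bit
  a = 550 − 120 × 2 = 310 ms
Then RT(2) = 310 + 120 × log₂ 2 = 310 + 120 × 1 ≈ 430.000 ms.

430 ms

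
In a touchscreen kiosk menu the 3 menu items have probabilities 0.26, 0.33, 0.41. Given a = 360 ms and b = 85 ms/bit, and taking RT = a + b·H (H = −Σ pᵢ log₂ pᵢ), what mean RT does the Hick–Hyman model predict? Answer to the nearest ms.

493 ms

H = 0.26·log₂(1/0.26) + 0.33·log₂(1/0.33) + 0.41·log₂(1/0.41) = 1.5605 bits.
RT = 360 + 85 × 1.5605 = 492.64 ms.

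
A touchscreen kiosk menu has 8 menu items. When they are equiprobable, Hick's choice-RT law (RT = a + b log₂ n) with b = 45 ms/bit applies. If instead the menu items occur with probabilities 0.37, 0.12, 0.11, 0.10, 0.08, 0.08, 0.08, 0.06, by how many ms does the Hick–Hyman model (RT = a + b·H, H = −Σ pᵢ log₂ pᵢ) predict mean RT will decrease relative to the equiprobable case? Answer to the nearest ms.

Equiprobable entropy H₀ = log₂ 8 = 3.0000 bits.
Skewed entropy H = −Σ pᵢ log₂ pᵢ = 2.6983 bits.
ΔRT = b·(H₀ − H) = 45 × 0.3017 = 13.57 ms.

14 ms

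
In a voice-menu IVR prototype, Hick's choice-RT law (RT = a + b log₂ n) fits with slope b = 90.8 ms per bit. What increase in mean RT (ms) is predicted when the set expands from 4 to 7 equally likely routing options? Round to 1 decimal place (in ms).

The intercept a cancels: ΔRT = b·(log₂ n₂ − log₂ n₁) = b·log₂(n₂/n₁).
log₂(7) − log₂(4) = 2.8074 − 2 = 0.8074.
ΔRT = 90.8 × 0.8074 = 73.308 ms.

73.3 ms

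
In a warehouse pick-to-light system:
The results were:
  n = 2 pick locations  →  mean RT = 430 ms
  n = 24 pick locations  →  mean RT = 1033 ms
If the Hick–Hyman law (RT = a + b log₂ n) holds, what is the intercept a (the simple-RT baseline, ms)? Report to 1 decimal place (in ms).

The slope on a log₂ axis is (1033 − 430) / (4.5850 − 1) = 168.203 ms/bit.
Intercept: a = 430 − 168.203·log₂(2) = 261.797 ms.

261.8 ms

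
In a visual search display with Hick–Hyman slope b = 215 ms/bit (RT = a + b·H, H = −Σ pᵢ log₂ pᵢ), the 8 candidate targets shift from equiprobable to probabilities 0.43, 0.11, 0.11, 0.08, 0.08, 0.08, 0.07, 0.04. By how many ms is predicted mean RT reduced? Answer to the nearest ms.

96 ms

Equiprobable entropy H₀ = log₂ 8 = 3.0000 bits.
Skewed entropy H = −Σ pᵢ log₂ pᵢ = 2.5530 bits.
ΔRT = b·(H₀ − H) = 215 × 0.4470 = 96.11 ms.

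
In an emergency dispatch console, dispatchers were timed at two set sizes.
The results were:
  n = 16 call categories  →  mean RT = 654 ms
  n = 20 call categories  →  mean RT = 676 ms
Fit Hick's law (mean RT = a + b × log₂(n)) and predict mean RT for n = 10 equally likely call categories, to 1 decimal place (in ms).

607.7 ms

Solve the two-equation system in a and b:
  b = (676 − 654) / (log₂ 20 − log₂ 16) = 22 / (4.3219 − 4) = 68.338 ms/bit
  a = 654 − 68.338 × 4 = 380.647 ms
Then RT(10) = 380.647 + 68.338 × log₂ 10 = 380.647 + 68.338 × 3.3219 ≈ 607.662 ms.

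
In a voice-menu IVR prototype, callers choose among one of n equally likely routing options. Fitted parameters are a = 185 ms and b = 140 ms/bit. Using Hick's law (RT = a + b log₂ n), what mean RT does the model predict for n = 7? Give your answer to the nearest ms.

log₂(7) = 2.8074 bits, so RT = 185 + 140 × 2.8074 ≈ 578.030 ms.

578 ms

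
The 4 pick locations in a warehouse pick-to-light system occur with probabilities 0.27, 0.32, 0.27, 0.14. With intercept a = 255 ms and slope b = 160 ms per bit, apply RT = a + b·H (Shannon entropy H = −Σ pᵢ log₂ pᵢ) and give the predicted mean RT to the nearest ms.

H = 0.27·log₂(1/0.27) + 0.32·log₂(1/0.32) + 0.27·log₂(1/0.27) + 0.14·log₂(1/0.14) = 1.9432 bits.
RT = 255 + 160 × 1.9432 = 565.91 ms.

566 ms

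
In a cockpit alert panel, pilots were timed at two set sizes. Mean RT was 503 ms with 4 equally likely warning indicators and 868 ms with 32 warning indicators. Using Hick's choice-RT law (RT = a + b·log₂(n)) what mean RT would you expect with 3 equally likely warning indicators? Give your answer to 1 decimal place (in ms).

Solve the two-equation system in a and b:
  b = (868 − 503) / (log₂ 32 − log₂ 4) = 365 / (5 − 2) = 121.667 ms/bit
  a = 503 − 121.667 × 2 = 259.667 ms
Then RT(3) = 259.667 + 121.667 × log₂ 3 = 259.667 + 121.667 × 1.5850 ≈ 452.504 ms.

452.5 ms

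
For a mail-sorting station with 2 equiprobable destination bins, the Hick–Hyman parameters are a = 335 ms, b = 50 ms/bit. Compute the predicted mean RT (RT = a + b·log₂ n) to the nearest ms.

385 ms

log₂(2) = 1 bits, so RT = 335 + 50 × 1 ≈ 385.000 ms.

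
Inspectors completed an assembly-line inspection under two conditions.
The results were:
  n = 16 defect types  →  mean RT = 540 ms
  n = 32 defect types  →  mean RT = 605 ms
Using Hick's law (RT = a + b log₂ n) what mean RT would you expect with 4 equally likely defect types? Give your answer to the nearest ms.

410 ms

Solve the two-equation system in a and b:
  b = (605 − 540) / (log₂ 32 − log₂ 16) = 65 / (5 − 4) = 65 ms/bit
  a = 540 − 65 × 4 = 280 ms
Then RT(4) = 280 + 65 × log₂ 4 = 280 + 65 × 2 ≈ 410.000 ms.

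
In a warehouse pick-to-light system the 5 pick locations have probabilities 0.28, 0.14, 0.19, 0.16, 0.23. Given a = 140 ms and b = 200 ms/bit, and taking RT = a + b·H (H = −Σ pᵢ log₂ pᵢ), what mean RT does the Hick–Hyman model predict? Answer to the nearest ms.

595 ms

Entropy contributions −pᵢ log₂ pᵢ: 0.5142, 0.3971, 0.4552, 0.4230, 0.4877; sum H = 2.2772 bits.
RT = a + bH = 140 + 200·2.2772 = 595.45 ms.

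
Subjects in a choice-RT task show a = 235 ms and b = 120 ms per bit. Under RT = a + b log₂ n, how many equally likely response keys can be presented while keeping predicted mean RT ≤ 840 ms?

120·log₂ n ≤ 840 − 235 = 605, giving log₂ n ≤ 5.0417 and n ≤ 32.938. The largest whole number is 32.

32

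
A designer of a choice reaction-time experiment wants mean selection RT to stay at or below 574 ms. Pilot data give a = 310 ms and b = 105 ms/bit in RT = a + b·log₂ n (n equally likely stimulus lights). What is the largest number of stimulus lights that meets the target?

Set 310 + 105·log₂ n ≤ 574 → log₂ n ≤ (574 − 310)/105 = 2.5143.
So n ≤ 2^2.5143 = 5.713; the largest integer n is 5.

5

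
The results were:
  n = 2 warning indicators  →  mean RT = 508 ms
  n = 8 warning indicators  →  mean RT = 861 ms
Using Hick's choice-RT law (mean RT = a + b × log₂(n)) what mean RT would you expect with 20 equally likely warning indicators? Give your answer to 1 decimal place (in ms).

Fit slope and intercept:
  b = (861 − 508) / (log₂ 8 − log₂ 2) = 353 / (3 − 1) = 176.500 ms/bit
  a = 508 − 176.500 × 1 = 331.500 ms
Then RT(20) = 331.500 + 176.500 × log₂ 20 = 331.500 + 176.500 × 4.3219 ≈ 1094.320 ms.

1094.3 ms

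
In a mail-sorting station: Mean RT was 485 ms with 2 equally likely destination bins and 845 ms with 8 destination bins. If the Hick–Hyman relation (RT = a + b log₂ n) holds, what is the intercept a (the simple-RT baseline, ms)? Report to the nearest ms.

b = (RT₂ − RT₁)/(log₂ n₂ − log₂ n₁) = (845 − 485)/(3 − 1) = 180 ms/bit.
a = RT₁ − b·log₂ n₁ = 485 − 180 × 1 = 305.000 ms.

305 ms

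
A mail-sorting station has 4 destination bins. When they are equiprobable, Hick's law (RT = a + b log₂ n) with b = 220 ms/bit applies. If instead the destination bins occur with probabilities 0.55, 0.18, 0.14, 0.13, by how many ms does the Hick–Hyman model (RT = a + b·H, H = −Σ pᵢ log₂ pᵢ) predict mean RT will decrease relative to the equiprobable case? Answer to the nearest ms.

66 ms

Equiprobable entropy H₀ = log₂ 4 = 2.0000 bits.
Skewed entropy H = −Σ pᵢ log₂ pᵢ = 1.6994 bits.
ΔRT = b·(H₀ − H) = 220 × 0.3006 = 66.12 ms.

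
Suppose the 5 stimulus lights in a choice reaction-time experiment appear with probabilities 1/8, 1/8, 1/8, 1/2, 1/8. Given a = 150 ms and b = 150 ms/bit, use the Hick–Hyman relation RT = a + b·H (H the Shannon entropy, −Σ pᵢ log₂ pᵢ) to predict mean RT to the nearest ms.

450 ms

H = −Σ pᵢ log₂ pᵢ = 0.125·3 + 0.125·3 + 0.125·3 + 0.5·1 + 0.125·3 = 2.000 bits.
RT = 150 + 150 × 2.000 = 450.00 ms.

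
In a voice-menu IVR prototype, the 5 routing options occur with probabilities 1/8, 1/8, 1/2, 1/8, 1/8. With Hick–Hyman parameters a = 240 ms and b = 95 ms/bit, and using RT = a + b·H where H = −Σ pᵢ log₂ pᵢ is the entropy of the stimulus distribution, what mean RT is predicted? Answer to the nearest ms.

430 ms

Each term −pᵢ log₂ pᵢ: 0.125·3 + 0.125·3 + 0.5·1 + 0.125·3 + 0.125·3; summed, H = 2.000 bits.
Mean RT = a + bH = 240 + 95·2.000 = 430.00 ms.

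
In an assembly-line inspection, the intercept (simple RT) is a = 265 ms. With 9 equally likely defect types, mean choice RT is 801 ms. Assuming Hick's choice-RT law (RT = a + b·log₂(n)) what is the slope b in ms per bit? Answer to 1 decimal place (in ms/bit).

b = (801 − 265) / log₂(9) = 536 / 3.1699 = 169.089 ms/bit.

169.1 ms/bit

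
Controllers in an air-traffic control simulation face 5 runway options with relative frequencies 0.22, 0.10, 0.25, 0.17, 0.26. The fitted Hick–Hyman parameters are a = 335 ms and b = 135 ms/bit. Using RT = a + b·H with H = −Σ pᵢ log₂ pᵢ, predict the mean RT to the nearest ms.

H = 0.22·log₂(1/0.22) + 0.10·log₂(1/0.10) + 0.25·log₂(1/0.25) + 0.17·log₂(1/0.17) + 0.26·log₂(1/0.26) = 2.2526 bits.
RT = 335 + 135 × 2.2526 = 639.11 ms.

639 ms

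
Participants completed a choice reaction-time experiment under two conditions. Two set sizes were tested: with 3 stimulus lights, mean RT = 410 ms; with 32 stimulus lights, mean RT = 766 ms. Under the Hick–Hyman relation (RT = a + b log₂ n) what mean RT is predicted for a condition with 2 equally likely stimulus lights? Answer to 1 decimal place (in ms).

Solve the two-equation system in a and b:
  b = (766 − 410) / (log₂ 32 − log₂ 3) = 356 / (5 − 1.5850) = 104.245 ms/bit
  a = 410 − 104.245 × 1.5850 = 244.776 ms
Then RT(2) = 244.776 + 104.245 × log₂ 2 = 244.776 + 104.245 × 1 ≈ 349.021 ms.

349.0 ms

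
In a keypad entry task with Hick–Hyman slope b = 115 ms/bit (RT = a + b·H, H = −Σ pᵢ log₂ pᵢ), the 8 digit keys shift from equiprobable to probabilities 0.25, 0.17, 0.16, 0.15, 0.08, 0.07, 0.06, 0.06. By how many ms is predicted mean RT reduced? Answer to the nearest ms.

21 ms

Equiprobable entropy H₀ = log₂ 8 = 3.0000 bits.
Skewed entropy H = −Σ pᵢ log₂ pᵢ = 2.8153 bits.
ΔRT = b·(H₀ − H) = 115 × 0.1847 = 21.24 ms.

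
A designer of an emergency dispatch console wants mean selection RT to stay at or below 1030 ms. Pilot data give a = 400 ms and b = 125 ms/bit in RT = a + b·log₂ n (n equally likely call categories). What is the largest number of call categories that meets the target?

Information budget: (1030 − 400)/125 = 5.0400 bits, so n ≤ 2^5.0400 = 32.900 → at most 32.

32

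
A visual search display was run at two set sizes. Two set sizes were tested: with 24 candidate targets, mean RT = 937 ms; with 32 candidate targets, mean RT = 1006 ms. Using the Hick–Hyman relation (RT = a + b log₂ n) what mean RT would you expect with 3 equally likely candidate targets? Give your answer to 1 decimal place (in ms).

With log₂ n on the abscissa the relation is linear; from the two conditions:
  b = (1006 − 937) / (log₂ 32 − log₂ 24) = 69 / (5 − 4.5850) = 166.250 ms/bit
  a = 937 − 166.250 × 4.5850 = 174.750 ms
Then RT(3) = 174.750 + 166.250 × log₂ 3 = 174.750 + 166.250 × 1.5850 ≈ 438.250 ms.

438.2 ms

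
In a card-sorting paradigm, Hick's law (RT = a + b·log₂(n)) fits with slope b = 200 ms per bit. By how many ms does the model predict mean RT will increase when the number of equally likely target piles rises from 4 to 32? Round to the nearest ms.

ΔRT = (a + b log₂ n₂) − (a + b log₂ n₁) = b·(log₂ n₂ − log₂ n₁).
log₂(32) − log₂(4) = log₂(32/4) = log₂(8) = 3.
ΔRT = 200 × 3.0000 = 600.000 ms.

600 ms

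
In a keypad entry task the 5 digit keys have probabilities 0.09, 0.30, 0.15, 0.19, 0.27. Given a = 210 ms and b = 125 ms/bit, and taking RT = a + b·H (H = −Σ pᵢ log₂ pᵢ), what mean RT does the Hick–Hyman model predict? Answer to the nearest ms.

Entropy contributions −pᵢ log₂ pᵢ: 0.3127, 0.5211, 0.4105, 0.4552, 0.5100; sum H = 2.2095 bits.
RT = a + bH = 210 + 125·2.2095 = 486.19 ms.

486 ms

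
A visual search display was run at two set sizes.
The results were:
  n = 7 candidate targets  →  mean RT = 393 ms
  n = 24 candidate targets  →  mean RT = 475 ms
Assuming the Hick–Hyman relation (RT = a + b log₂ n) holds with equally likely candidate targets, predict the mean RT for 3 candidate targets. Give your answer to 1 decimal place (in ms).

RT is linear in log₂ n, so two points fix the line:
  b = (475 − 393) / (log₂ 24 − log₂ 7) = 82 / (4.5850 − 2.8074) = 46.129 ms/bit
  a = 393 − 46.129 × 2.8074 = 263.498 ms
Then RT(3) = 263.498 + 46.129 × log₂ 3 = 263.498 + 46.129 × 1.5850 ≈ 336.612 ms.

336.6 ms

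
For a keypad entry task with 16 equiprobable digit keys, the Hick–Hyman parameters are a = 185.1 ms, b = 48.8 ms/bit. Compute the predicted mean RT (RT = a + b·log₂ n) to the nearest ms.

log₂(16) = 4 bits, so RT = 185.1 + 48.8 × 4 ≈ 380.300 ms.

380 ms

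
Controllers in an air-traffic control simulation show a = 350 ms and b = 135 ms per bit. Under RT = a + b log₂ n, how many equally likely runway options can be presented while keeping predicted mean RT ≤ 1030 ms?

Set 350 + 135·log₂ n ≤ 1030 → log₂ n ≤ (1030 − 350)/135 = 5.0370.
So n ≤ 2^5.0370 = 32.832; the largest integer n is 32.

32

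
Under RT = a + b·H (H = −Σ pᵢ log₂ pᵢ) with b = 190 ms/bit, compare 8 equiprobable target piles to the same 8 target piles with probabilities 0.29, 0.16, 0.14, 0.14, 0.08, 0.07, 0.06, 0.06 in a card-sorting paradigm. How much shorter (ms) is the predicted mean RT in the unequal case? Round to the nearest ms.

41 ms

The RT saving is b·ΔH. Equiprobable H₀ = log₂(8) = 3.0000 bits; with the given probabilities H = 2.7823 bits.
b·(H₀ − H) = 190 × (3.0000 − 2.7823) = 41.37 ms.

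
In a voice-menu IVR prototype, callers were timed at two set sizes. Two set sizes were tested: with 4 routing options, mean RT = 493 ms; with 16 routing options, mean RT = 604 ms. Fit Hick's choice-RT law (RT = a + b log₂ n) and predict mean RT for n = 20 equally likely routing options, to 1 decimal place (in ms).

RT is linear in log₂ n, so two points fix the line:
  b = (604 − 493) / (log₂ 16 − log₂ 4) = 111 / (4 − 2) = 55.500 ms/bit
  a = 493 − 55.500 × 2 = 382.000 ms
Then RT(20) = 382.000 + 55.500 × log₂ 20 = 382.000 + 55.500 × 4.3219 ≈ 621.867 ms.

621.9 ms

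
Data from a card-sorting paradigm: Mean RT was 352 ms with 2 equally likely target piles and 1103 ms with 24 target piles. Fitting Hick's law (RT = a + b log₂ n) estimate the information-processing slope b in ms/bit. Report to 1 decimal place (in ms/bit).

209.5 ms/bit

Slope: b = (1103 − 352) / (log₂ 24 − log₂ 2) = 751/3.5850 = 209.486 ms/bit.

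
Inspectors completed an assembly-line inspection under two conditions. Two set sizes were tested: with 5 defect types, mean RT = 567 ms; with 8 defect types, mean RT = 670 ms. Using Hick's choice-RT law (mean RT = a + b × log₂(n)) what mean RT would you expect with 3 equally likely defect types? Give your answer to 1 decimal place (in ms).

455.1 ms

Solve the two-equation system in a and b:
  b = (670 − 567) / (log₂ 8 − log₂ 5) = 103 / (3 − 2.3219) = 151.901 ms/bit
  a = 567 − 151.901 × 2.3219 = 214.296 ms
Then RT(3) = 214.296 + 151.901 × log₂ 3 = 214.296 + 151.901 × 1.5850 ≈ 455.054 ms.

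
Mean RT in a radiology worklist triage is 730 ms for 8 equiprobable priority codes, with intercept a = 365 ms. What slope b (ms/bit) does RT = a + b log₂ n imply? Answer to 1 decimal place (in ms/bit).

121.7 ms/bit

8 alternatives carry log₂ 8 = 3 bits; the choice cost is 730 − 365 = 365 ms, so b = 365/3 = 121.667 ms/bit.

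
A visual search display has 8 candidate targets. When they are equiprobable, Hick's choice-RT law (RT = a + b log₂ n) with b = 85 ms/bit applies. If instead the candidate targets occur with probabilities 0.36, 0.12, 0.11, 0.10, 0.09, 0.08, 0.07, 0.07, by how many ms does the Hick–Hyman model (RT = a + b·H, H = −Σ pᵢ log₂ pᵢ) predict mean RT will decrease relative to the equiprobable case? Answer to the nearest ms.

24 ms

Equiprobable entropy H₀ = log₂ 8 = 3.0000 bits.
Skewed entropy H = −Σ pᵢ log₂ pᵢ = 2.7214 bits.
ΔRT = b·(H₀ − H) = 85 × 0.2786 = 23.68 ms.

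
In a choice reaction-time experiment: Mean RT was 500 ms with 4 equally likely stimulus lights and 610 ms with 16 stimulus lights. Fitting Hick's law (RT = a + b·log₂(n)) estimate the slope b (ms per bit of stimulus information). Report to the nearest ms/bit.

b = (RT₂ − RT₁)/(log₂ n₂ − log₂ n₁) = (610 − 500)/(4 − 2) = 55 ms/bit.

55 ms/bit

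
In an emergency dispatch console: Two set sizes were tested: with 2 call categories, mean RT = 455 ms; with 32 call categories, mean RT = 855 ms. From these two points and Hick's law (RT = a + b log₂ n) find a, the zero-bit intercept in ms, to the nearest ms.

The slope on a log₂ axis is (855 − 455) / (5 − 1) = 100 ms/bit.
a = RT₁ − b·log₂ n₁ = 455 − 100 × 1 = 355.000 ms.

355 ms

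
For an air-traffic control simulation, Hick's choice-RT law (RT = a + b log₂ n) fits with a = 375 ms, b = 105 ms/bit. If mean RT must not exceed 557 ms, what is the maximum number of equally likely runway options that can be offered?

Information budget: (557 − 375)/105 = 1.7333 bits, so n ≤ 2^1.7333 = 3.325 → at most 3.

3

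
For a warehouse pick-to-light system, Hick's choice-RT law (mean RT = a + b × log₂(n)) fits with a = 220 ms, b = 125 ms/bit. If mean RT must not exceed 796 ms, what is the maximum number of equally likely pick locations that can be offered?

24

Information budget: (796 − 220)/125 = 4.6080 bits, so n ≤ 2^4.6080 = 24.386 → at most 24.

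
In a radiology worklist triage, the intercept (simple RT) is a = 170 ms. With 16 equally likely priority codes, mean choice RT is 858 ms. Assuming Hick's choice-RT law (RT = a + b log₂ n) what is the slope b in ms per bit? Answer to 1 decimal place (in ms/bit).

b = (858 − 170) / log₂(16) = 688 / 4 = 172.000 ms/bit.

172.0 ms/bit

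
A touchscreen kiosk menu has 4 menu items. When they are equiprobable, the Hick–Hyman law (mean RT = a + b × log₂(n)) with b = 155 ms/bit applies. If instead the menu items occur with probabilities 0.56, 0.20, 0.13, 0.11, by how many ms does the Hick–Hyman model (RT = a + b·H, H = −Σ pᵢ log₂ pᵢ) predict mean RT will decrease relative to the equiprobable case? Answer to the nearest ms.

Equiprobable entropy H₀ = log₂ 4 = 2.0000 bits.
Skewed entropy H = −Σ pᵢ log₂ pᵢ = 1.6658 bits.
ΔRT = b·(H₀ − H) = 155 × 0.3342 = 51.81 ms.

52 ms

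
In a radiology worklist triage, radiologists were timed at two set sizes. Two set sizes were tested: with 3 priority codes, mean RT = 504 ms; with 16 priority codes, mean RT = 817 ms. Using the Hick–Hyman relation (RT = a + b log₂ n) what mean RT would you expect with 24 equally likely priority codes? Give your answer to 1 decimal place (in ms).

RT is linear in log₂ n, so two points fix the line:
  b = (817 − 504) / (log₂ 16 − log₂ 3) = 313 / (4 − 1.5850) = 129.605 ms/bit
  a = 504 − 129.605 × 1.5850 = 298.582 ms
Then RT(24) = 298.582 + 129.605 × log₂ 24 = 298.582 + 129.605 × 4.5850 ≈ 892.814 ms.

892.8 ms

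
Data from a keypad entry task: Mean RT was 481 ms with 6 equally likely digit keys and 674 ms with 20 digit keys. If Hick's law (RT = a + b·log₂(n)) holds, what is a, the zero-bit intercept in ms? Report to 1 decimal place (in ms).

193.8 ms

The slope on a log₂ axis is (674 − 481) / (4.3219 − 2.5850) = 111.113 ms/bit.
Intercept: a = 481 − 111.113·log₂(6) = 193.776 ms.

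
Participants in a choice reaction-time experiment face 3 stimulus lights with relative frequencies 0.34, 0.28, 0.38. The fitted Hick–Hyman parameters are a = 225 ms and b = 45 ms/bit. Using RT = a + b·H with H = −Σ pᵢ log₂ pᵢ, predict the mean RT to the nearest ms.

H = 0.34·log₂(1/0.34) + 0.28·log₂(1/0.28) + 0.38·log₂(1/0.38) = 1.5738 bits.
RT = 225 + 45 × 1.5738 = 295.82 ms.

296 ms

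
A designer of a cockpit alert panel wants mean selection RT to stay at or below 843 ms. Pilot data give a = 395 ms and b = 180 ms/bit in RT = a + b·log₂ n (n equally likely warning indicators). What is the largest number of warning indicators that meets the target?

5

Set 395 + 180·log₂ n ≤ 843 → log₂ n ≤ (843 − 395)/180 = 2.4889.
So n ≤ 2^2.4889 = 5.613; the largest integer n is 5.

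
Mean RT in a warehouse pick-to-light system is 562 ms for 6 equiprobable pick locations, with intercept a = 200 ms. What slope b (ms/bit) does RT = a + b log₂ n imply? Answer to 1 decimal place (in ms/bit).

140.0 ms/bit

log₂(6) = 2.5850 bits.
b = (RT − a)/log₂ n = (562 − 200) / 2.5850 = 140.041 ms/bit.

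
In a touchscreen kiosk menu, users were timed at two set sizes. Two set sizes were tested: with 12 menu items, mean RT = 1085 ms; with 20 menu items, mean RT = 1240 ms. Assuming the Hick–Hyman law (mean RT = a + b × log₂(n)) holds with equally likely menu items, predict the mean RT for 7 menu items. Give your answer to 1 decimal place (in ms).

With log₂ n on the abscissa the relation is linear; from the two conditions:
  b = (1240 − 1085) / (log₂ 20 − log₂ 12) = 155 / (4.3219 − 3.5850) = 210.322 ms/bit
  a = 1085 − 210.322 × 3.5850 = 331.004 ms
Then RT(7) = 331.004 + 210.322 × log₂ 7 = 331.004 + 210.322 × 2.8074 ≈ 921.452 ms.

921.5 ms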